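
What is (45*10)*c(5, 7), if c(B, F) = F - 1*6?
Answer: 450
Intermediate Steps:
c(B, F) = -6 + F (c(B, F) = F - 6 = -6 + F)
(45*10)*c(5, 7) = (45*10)*(-6 + 7) = 450*1 = 450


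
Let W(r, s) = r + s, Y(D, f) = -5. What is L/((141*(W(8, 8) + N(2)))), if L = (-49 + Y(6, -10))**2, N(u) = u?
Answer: 54/47 ≈ 1.1489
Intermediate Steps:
L = 2916 (L = (-49 - 5)**2 = (-54)**2 = 2916)
L/((141*(W(8, 8) + N(2)))) = 2916/((141*((8 + 8) + 2))) = 2916/((141*(16 + 2))) = 2916/((141*18)) = 2916/2538 = 2916*(1/2538) = 54/47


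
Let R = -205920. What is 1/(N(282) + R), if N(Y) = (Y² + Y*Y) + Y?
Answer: -1/46590 ≈ -2.1464e-5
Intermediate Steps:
N(Y) = Y + 2*Y² (N(Y) = (Y² + Y²) + Y = 2*Y² + Y = Y + 2*Y²)
1/(N(282) + R) = 1/(282*(1 + 2*282) - 205920) = 1/(282*(1 + 564) - 205920) = 1/(282*565 - 205920) = 1/(159330 - 205920) = 1/(-46590) = -1/46590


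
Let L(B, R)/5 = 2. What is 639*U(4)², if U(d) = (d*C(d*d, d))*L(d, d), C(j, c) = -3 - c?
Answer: 50097600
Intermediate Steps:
L(B, R) = 10 (L(B, R) = 5*2 = 10)
U(d) = 10*d*(-3 - d) (U(d) = (d*(-3 - d))*10 = 10*d*(-3 - d))
639*U(4)² = 639*(-10*4*(3 + 4))² = 639*(-10*4*7)² = 639*(-280)² = 639*78400 = 50097600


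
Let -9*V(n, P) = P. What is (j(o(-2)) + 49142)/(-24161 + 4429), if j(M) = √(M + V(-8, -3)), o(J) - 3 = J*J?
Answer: -24571/9866 - √66/59196 ≈ -2.4906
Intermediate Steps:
o(J) = 3 + J² (o(J) = 3 + J*J = 3 + J²)
V(n, P) = -P/9
j(M) = √(⅓ + M) (j(M) = √(M - ⅑*(-3)) = √(M + ⅓) = √(⅓ + M))
(j(o(-2)) + 49142)/(-24161 + 4429) = (√(3 + 9*(3 + (-2)²))/3 + 49142)/(-24161 + 4429) = (√(3 + 9*(3 + 4))/3 + 49142)/(-19732) = (√(3 + 9*7)/3 + 49142)*(-1/19732) = (√(3 + 63)/3 + 49142)*(-1/19732) = (√66/3 + 49142)*(-1/19732) = (49142 + √66/3)*(-1/19732) = -24571/9866 - √66/59196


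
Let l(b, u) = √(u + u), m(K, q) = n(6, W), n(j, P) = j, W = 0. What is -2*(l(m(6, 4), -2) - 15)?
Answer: 30 - 4*I ≈ 30.0 - 4.0*I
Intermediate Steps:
m(K, q) = 6
l(b, u) = √2*√u (l(b, u) = √(2*u) = √2*√u)
-2*(l(m(6, 4), -2) - 15) = -2*(√2*√(-2) - 15) = -2*(√2*(I*√2) - 15) = -2*(2*I - 15) = -2*(-15 + 2*I) = 30 - 4*I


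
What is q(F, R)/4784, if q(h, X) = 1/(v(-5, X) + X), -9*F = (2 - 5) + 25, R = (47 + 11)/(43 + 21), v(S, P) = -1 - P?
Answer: -1/4784 ≈ -0.00020903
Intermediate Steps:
R = 29/32 (R = 58/64 = 58*(1/64) = 29/32 ≈ 0.90625)
F = -22/9 (F = -((2 - 5) + 25)/9 = -(-3 + 25)/9 = -⅑*22 = -22/9 ≈ -2.4444)
q(h, X) = -1 (q(h, X) = 1/((-1 - X) + X) = 1/(-1) = -1)
q(F, R)/4784 = -1/4784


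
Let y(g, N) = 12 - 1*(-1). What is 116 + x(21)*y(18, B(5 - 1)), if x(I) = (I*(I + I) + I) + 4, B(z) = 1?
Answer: 11907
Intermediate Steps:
x(I) = 4 + I + 2*I² (x(I) = (I*(2*I) + I) + 4 = (2*I² + I) + 4 = (I + 2*I²) + 4 = 4 + I + 2*I²)
y(g, N) = 13 (y(g, N) = 12 + 1 = 13)
116 + x(21)*y(18, B(5 - 1)) = 116 + (4 + 21 + 2*21²)*13 = 116 + (4 + 21 + 2*441)*13 = 116 + (4 + 21 + 882)*13 = 116 + 907*13 = 116 + 11791 = 11907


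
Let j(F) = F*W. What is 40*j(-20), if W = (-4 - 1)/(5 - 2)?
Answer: 4000/3 ≈ 1333.3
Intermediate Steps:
W = -5/3 ≈ -1.6667
j(F) = -5*F/3 (j(F) = F*(-5/3) = -5*F/3)
40*j(-20) = 40*(-5/3*(-20)) = 40*(100/3) = 4000/3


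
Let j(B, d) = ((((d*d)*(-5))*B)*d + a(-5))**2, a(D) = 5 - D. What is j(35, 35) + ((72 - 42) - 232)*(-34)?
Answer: 56296734710093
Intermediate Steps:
j(B, d) = (10 - 5*B*d**3)**2 (j(B, d) = ((((d*d)*(-5))*B)*d + (5 - 1*(-5)))**2 = (((d**2*(-5))*B)*d + (5 + 5))**2 = (((-5*d**2)*B)*d + 10)**2 = ((-5*B*d**2)*d + 10)**2 = (-5*B*d**3 + 10)**2 = (10 - 5*B*d**3)**2)
j(35, 35) + ((72 - 42) - 232)*(-34) = 25*(-2 + 35*35**3)**2 + ((72 - 42) - 232)*(-34) = 25*(-2 + 35*42875)**2 + (30 - 232)*(-34) = 25*(-2 + 1500625)**2 - 202*(-34) = 25*1500623**2 + 6868 = 25*2251869388129 + 6868 = 56296734703225 + 6868 = 56296734710093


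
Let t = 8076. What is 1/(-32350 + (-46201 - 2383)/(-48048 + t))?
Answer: -9993/323261404 ≈ -3.0913e-5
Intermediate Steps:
1/(-32350 + (-46201 - 2383)/(-48048 + t)) = 1/(-32350 + (-46201 - 2383)/(-48048 + 8076)) = 1/(-32350 - 48584/(-39972)) = 1/(-32350 - 48584*(-1/39972)) = 1/(-32350 + 12146/9993) = 1/(-323261404/9993) = -9993/323261404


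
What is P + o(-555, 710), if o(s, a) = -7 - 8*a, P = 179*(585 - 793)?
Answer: -42919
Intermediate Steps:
P = -37232 (P = 179*(-208) = -37232)
P + o(-555, 710) = -37232 + (-7 - 8*710) = -37232 + (-7 - 5680) = -37232 - 5687 = -42919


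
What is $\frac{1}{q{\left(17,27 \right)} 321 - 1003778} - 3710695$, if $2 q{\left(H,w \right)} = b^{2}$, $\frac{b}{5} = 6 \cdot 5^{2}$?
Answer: $- \frac{331281468963039}{89277472} \approx -3.7107 \cdot 10^{6}$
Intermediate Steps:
$b = 750$ ($b = 5 \cdot 6 \cdot 5^{2} = 5 \cdot 6 \cdot 25 = 5 \cdot 150 = 750$)
$q{\left(H,w \right)} = 281250$ ($q{\left(H,w \right)} = \frac{750^{2}}{2} = \frac{1}{2} \cdot 562500 = 281250$)
$\frac{1}{q{\left(17,27 \right)} 321 - 1003778} - 3710695 = \frac{1}{281250 \cdot 321 - 1003778} - 3710695 = \frac{1}{90281250 - 1003778} - 3710695 = \frac{1}{89277472} - 3710695 = - \frac{331281468963039}{89277472}$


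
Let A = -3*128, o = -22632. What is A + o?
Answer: -23016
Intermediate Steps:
A = -384
A + o = -384 - 22632 = -23016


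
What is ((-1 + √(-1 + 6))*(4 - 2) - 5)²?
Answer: 69 - 28*√5 ≈ 6.3901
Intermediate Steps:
((-1 + √(-1 + 6))*(4 - 2) - 5)² = ((-1 + √5)*2 - 5)² = ((-2 + 2*√5) - 5)² = (-7 + 2*√5)²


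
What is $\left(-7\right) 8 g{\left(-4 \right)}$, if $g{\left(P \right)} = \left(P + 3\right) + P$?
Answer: $280$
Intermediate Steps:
$g{\left(P \right)} = 3 + 2 P$ ($g{\left(P \right)} = \left(3 + P\right) + P = 3 + 2 P$)
$\left(-7\right) 8 g{\left(-4 \right)} = \left(-7\right) 8 \left(3 + 2 \left(-4\right)\right) = - 56 \left(3 - 8\right) = \left(-56\right) \left(-5\right) = 280$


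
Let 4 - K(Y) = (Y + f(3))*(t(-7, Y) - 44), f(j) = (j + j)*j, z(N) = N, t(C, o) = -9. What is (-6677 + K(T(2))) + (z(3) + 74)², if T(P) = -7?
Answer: -161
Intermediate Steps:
f(j) = 2*j² (f(j) = (2*j)*j = 2*j²)
K(Y) = 958 + 53*Y (K(Y) = 4 - (Y + 2*3²)*(-9 - 44) = 4 - (Y + 2*9)*(-53) = 4 - (Y + 18)*(-53) = 4 - (18 + Y)*(-53) = 4 - (-954 - 53*Y) = 4 + (954 + 53*Y) = 958 + 53*Y)
(-6677 + K(T(2))) + (z(3) + 74)² = (-6677 + (958 + 53*(-7))) + (3 + 74)² = (-6677 + (958 - 371)) + 77² = (-6677 + 587) + 5929 = -6090 + 5929 = -161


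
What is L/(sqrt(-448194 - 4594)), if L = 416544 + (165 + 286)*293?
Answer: -548687*I*sqrt(113197)/226394 ≈ -815.41*I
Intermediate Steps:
L = 548687 (L = 416544 + 451*293 = 416544 + 132143 = 548687)
L/(sqrt(-448194 - 4594)) = 548687/(sqrt(-448194 - 4594)) = 548687/(sqrt(-452788)) = 548687/((2*I*sqrt(113197))) = 548687*(-I*sqrt(113197)/226394) = -548687*I*sqrt(113197)/226394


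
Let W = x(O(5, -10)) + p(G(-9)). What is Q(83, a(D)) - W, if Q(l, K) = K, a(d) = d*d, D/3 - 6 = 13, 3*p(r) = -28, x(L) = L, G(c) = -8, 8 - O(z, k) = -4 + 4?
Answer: 9751/3 ≈ 3250.3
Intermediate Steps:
O(z, k) = 8 (O(z, k) = 8 - (-4 + 4) = 8 - 1*0 = 8 + 0 = 8)
p(r) = -28/3 (p(r) = (⅓)*(-28) = -28/3)
D = 57 (D = 18 + 3*13 = 18 + 39 = 57)
a(d) = d²
W = -4/3 (W = 8 - 28/3 = -4/3 ≈ -1.3333)
Q(83, a(D)) - W = 57² - 1*(-4/3) = 3249 + 4/3 = 9751/3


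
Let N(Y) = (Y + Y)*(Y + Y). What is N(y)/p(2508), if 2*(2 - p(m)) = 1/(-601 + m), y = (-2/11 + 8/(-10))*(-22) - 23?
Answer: 747544/190675 ≈ 3.9205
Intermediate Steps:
y = -7/5 (y = (-2*1/11 + 8*(-⅒))*(-22) - 23 = (-2/11 - ⅘)*(-22) - 23 = -54/55*(-22) - 23 = 108/5 - 23 = -7/5 ≈ -1.4000)
p(m) = 2 - 1/(2*(-601 + m))
N(Y) = 4*Y² (N(Y) = (2*Y)*(2*Y) = 4*Y²)
N(y)/p(2508) = (4*(-7/5)²)/(((-2405 + 4*2508)/(2*(-601 + 2508)))) = (4*(49/25))/(((½)*(-2405 + 10032)/1907)) = 196/(25*(((½)*(1/1907)*7627))) = 196/(25*(7627/3814)) = (196/25)*(3814/7627) = 747544/190675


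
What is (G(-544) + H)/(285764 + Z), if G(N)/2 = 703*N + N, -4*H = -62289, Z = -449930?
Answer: 3001519/656664 ≈ 4.5709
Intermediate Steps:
H = 62289/4 (H = -1/4*(-62289) = 62289/4 ≈ 15572.)
G(N) = 1408*N (G(N) = 2*(703*N + N) = 2*(704*N) = 1408*N)
(G(-544) + H)/(285764 + Z) = (1408*(-544) + 62289/4)/(285764 - 449930) = (-765952 + 62289/4)/(-164166) = -3001519/4*(-1/164166) = 3001519/656664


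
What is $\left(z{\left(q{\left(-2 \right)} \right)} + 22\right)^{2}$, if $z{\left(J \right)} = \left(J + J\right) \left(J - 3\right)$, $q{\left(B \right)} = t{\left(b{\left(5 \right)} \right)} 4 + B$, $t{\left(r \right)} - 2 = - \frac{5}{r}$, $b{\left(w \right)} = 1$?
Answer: $248004$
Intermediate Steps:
$t{\left(r \right)} = 2 - \frac{5}{r}$
$q{\left(B \right)} = -12 + B$ ($q{\left(B \right)} = \left(2 - \frac{5}{1}\right) 4 + B = \left(2 - 5\right) 4 + B = \left(-3\right) 4 + B = -12 + B$)
$z{\left(J \right)} = 2 J \left(-3 + J\right)$
$\left(z{\left(q{\left(-2 \right)} \right)} + 22\right)^{2} = \left(2 \left(-12 - 2\right) \left(-3 - 14\right) + 22\right)^{2} = \left(2 \left(-14\right) \left(-3 - 14\right) + 22\right)^{2} = \left(2 \left(-14\right) \left(-17\right) + 22\right)^{2} = \left(476 + 22\right)^{2} = 498^{2} = 248004$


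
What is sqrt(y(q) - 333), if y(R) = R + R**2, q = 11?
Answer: I*sqrt(201) ≈ 14.177*I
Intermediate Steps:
sqrt(y(q) - 333) = sqrt(11*(1 + 11) - 333) = sqrt(11*12 - 333) = sqrt(132 - 333) = sqrt(-201) = I*sqrt(201)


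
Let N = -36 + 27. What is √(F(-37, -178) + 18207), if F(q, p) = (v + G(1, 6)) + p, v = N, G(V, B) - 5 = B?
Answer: √18031 ≈ 134.28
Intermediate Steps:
N = -9
G(V, B) = 5 + B
v = -9
F(q, p) = 2 + p (F(q, p) = (-9 + (5 + 6)) + p = (-9 + 11) + p = 2 + p)
√(F(-37, -178) + 18207) = √((2 - 178) + 18207) = √(-176 + 18207) = √18031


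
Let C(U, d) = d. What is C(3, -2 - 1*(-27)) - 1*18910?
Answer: -18885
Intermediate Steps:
C(3, -2 - 1*(-27)) - 1*18910 = (-2 - 1*(-27)) - 1*18910 = (-2 + 27) - 18910 = 25 - 18910 = -18885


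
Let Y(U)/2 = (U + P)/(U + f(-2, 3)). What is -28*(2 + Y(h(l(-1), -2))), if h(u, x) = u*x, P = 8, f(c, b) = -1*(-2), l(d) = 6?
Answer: -392/5 ≈ -78.400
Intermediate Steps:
f(c, b) = 2
Y(U) = 2*(8 + U)/(2 + U) (Y(U) = 2*((U + 8)/(U + 2)) = 2*((8 + U)/(2 + U)) = 2*(8 + U)/(2 + U))
-28*(2 + Y(h(l(-1), -2))) = -28*(2 + 2*(8 + 6*(-2))/(2 + 6*(-2))) = -28*(2 + 2*(8 - 12)/(2 - 12)) = -28*(2 + 2*(-4)/(-10)) = -28*(2 + 2*(-⅒)*(-4)) = -28*(2 + ⅘) = -28*14/5 = -392/5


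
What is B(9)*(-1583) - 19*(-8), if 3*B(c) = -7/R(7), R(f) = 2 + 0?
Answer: 11993/6 ≈ 1998.8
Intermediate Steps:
R(f) = 2
B(c) = -7/6 (B(c) = (-7/2)/3 = (-7*½)/3 = (⅓)*(-7/2) = -7/6)
B(9)*(-1583) - 19*(-8) = -7/6*(-1583) - 19*(-8) = 11081/6 + 152 = 11993/6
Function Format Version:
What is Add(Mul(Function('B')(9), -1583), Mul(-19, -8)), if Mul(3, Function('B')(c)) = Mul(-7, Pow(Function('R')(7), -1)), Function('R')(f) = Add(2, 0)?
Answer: Rational(11993, 6) ≈ 1998.8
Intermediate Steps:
Function('R')(f) = 2
Function('B')(c) = Rational(-7, 6) (Function('B')(c) = Mul(Rational(1, 3), Mul(-7, Pow(2, -1))) = Mul(Rational(1, 3), Mul(-7, Rational(1, 2))) = Mul(Rational(1, 3), Rational(-7, 2)) = Rational(-7, 6))
Add(Mul(Function('B')(9), -1583), Mul(-19, -8)) = Add(Mul(Rational(-7, 6), -1583), Mul(-19, -8)) = Add(Rational(11081, 6), 152) = Rational(11993, 6)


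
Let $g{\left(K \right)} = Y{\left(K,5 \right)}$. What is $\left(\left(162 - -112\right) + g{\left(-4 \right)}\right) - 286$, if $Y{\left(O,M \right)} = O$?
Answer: $-16$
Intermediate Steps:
$g{\left(K \right)} = K$
$\left(\left(162 - -112\right) + g{\left(-4 \right)}\right) - 286 = \left(\left(162 - -112\right) - 4\right) - 286 = \left(\left(162 + 112\right) - 4\right) - 286 = \left(274 - 4\right) - 286 = 270 - 286 = -16$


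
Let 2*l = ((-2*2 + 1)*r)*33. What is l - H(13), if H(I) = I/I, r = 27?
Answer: -2675/2 ≈ -1337.5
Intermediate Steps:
H(I) = 1
l = -2673/2 (l = (((-2*2 + 1)*27)*33)/2 = (((-4 + 1)*27)*33)/2 = (-3*27*33)/2 = (-81*33)/2 = (½)*(-2673) = -2673/2 ≈ -1336.5)
l - H(13) = -2673/2 - 1*1 = -2673/2 - 1 = -2675/2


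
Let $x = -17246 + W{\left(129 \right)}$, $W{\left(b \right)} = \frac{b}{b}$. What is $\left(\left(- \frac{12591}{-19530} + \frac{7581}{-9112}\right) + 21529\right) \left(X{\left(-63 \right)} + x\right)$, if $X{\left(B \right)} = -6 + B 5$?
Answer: $- \frac{1869417964705037}{4943260} \approx -3.7817 \cdot 10^{8}$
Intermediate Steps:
$X{\left(B \right)} = -6 + 5 B$
$W{\left(b \right)} = 1$
$x = -17245$ ($x = -17246 + 1 = -17245$)
$\left(\left(- \frac{12591}{-19530} + \frac{7581}{-9112}\right) + 21529\right) \left(X{\left(-63 \right)} + x\right) = \left(\left(- \frac{12591}{-19530} + \frac{7581}{-9112}\right) + 21529\right) \left(\left(-6 + 5 \left(-63\right)\right) - 17245\right) = \left(\left(\left(-12591\right) \left(- \frac{1}{19530}\right) + 7581 \left(- \frac{1}{9112}\right)\right) + 21529\right) \left(\left(-6 - 315\right) - 17245\right) = \left(\left(\frac{1399}{2170} - \frac{7581}{9112}\right) + 21529\right) \left(-321 - 17245\right) = \left(- \frac{1851541}{9886520} + 21529\right) \left(-17566\right) = \frac{212845037539}{9886520} \left(-17566\right) = - \frac{1869417964705037}{4943260}$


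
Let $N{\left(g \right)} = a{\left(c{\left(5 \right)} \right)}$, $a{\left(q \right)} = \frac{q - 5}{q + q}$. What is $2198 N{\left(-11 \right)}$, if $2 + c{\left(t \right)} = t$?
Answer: $- \frac{2198}{3} \approx -732.67$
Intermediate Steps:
$c{\left(t \right)} = -2 + t$
$a{\left(q \right)} = \frac{-5 + q}{2 q}$
$N{\left(g \right)} = - \frac{1}{3}$ ($N{\left(g \right)} = \frac{-5 + \left(-2 + 5\right)}{2 \left(-2 + 5\right)} = \frac{-5 + 3}{2 \cdot 3} = \frac{1}{2} \cdot \frac{1}{3} \left(-2\right) = - \frac{1}{3}$)
$2198 N{\left(-11 \right)} = 2198 \left(- \frac{1}{3}\right) = - \frac{2198}{3}$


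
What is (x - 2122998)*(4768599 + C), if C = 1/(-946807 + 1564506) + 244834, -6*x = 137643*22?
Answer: -8137407720672246252/617699 ≈ -1.3174e+13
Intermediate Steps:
x = -504691 (x = -45881*22/2 = -1/6*3028146 = -504691)
C = 151233716967/617699 (C = 1/617699 + 244834 = 151233716967/617699 ≈ 2.4483e+5)
(x - 2122998)*(4768599 + C) = (-504691 - 2122998)*(4768599 + 151233716967/617699) = -2627689*3096792550668/617699 = -8137407720672246252/617699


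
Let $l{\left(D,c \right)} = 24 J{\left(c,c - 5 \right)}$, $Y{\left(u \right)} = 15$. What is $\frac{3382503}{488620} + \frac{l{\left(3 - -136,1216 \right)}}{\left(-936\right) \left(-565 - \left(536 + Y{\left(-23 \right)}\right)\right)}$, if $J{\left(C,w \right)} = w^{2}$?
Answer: $\frac{107973943949}{2658337110} \approx 40.617$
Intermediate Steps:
$l{\left(D,c \right)} = 24 \left(-5 + c\right)^{2}$ ($l{\left(D,c \right)} = 24 \left(c - 5\right)^{2} = 24 \left(-5 + c\right)^{2}$)
$\frac{3382503}{488620} + \frac{l{\left(3 - -136,1216 \right)}}{\left(-936\right) \left(-565 - \left(536 + Y{\left(-23 \right)}\right)\right)} = \frac{3382503}{488620} + \frac{24 \left(-5 + 1216\right)^{2}}{\left(-936\right) \left(-565 - 551\right)} = 3382503 \cdot \frac{1}{488620} + \frac{24 \cdot 1211^{2}}{\left(-936\right) \left(-565 - 551\right)} = \frac{3382503}{488620} + \frac{24 \cdot 1466521}{\left(-936\right) \left(-565 - 551\right)} = \frac{3382503}{488620} + \frac{35196504}{\left(-936\right) \left(-1116\right)} = \frac{3382503}{488620} + \frac{35196504}{1044576} = \frac{3382503}{488620} + 35196504 \cdot \frac{1}{1044576} = \frac{3382503}{488620} + \frac{1466521}{43524} = \frac{107973943949}{2658337110}$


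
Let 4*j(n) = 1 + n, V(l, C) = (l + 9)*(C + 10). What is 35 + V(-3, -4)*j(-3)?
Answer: 17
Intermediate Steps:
V(l, C) = (9 + l)*(10 + C)
j(n) = ¼ + n/4 (j(n) = (1 + n)/4 = ¼ + n/4)
35 + V(-3, -4)*j(-3) = 35 + (90 + 9*(-4) + 10*(-3) - 4*(-3))*(¼ + (¼)*(-3)) = 35 + (90 - 36 - 30 + 12)*(¼ - ¾) = 35 + 36*(-½) = 35 - 18 = 17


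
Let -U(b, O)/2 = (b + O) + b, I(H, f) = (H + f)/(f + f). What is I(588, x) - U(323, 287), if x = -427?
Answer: 227629/122 ≈ 1865.8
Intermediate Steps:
I(H, f) = (H + f)/(2*f) (I(H, f) = (H + f)/((2*f)) = (H + f)*(1/(2*f)) = (H + f)/(2*f))
U(b, O) = -4*b - 2*O (U(b, O) = -2*((b + O) + b) = -2*((O + b) + b) = -2*(O + 2*b) = -4*b - 2*O)
I(588, x) - U(323, 287) = (½)*(588 - 427)/(-427) - (-4*323 - 2*287) = (½)*(-1/427)*161 - (-1292 - 574) = -23/122 - 1*(-1866) = -23/122 + 1866 = 227629/122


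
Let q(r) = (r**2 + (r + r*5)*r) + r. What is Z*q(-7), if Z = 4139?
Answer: 1390704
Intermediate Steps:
q(r) = r + 7*r**2 (q(r) = (r**2 + (r + 5*r)*r) + r = (r**2 + (6*r)*r) + r = (r**2 + 6*r**2) + r = 7*r**2 + r = r + 7*r**2)
Z*q(-7) = 4139*(-7*(1 + 7*(-7))) = 4139*(-7*(1 - 49)) = 4139*(-7*(-48)) = 4139*336 = 1390704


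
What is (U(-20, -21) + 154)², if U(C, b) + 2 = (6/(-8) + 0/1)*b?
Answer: 450241/16 ≈ 28140.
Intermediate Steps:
U(C, b) = -2 - 3*b/4 (U(C, b) = -2 + (6/(-8) + 0/1)*b = -2 + (6*(-⅛) + 0*1)*b = -2 + (-¾ + 0)*b = -2 - 3*b/4)
(U(-20, -21) + 154)² = ((-2 - ¾*(-21)) + 154)² = ((-2 + 63/4) + 154)² = (55/4 + 154)² = (671/4)² = 450241/16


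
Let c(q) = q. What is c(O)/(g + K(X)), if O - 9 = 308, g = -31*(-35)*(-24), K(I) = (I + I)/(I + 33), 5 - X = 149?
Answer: -11729/963384 ≈ -0.012175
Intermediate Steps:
X = -144 (X = 5 - 1*149 = 5 - 149 = -144)
K(I) = 2*I/(33 + I) (K(I) = (2*I)/(33 + I) = 2*I/(33 + I))
g = -26040 (g = 1085*(-24) = -26040)
O = 317 (O = 9 + 308 = 317)
c(O)/(g + K(X)) = 317/(-26040 + 2*(-144)/(33 - 144)) = 317/(-26040 + 2*(-144)/(-111)) = 317/(-26040 + 2*(-144)*(-1/111)) = 317/(-26040 + 96/37) = 317/(-963384/37) = 317*(-37/963384) = -11729/963384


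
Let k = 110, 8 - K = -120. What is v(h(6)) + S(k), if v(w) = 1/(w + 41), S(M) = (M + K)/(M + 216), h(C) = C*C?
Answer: 9326/12551 ≈ 0.74305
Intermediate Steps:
K = 128 (K = 8 - 1*(-120) = 8 + 120 = 128)
h(C) = C²
S(M) = (128 + M)/(216 + M) (S(M) = (M + 128)/(M + 216) = (128 + M)/(216 + M))
v(w) = 1/(41 + w)
v(h(6)) + S(k) = 1/(41 + 6²) + (128 + 110)/(216 + 110) = 1/(41 + 36) + 238/326 = 1/77 + (1/326)*238 = 1/77 + 119/163 = 9326/12551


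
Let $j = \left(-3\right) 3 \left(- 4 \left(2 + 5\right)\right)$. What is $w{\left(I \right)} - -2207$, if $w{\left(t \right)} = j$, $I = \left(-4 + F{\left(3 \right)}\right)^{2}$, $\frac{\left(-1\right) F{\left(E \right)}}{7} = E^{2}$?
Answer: $2459$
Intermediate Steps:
$F{\left(E \right)} = - 7 E^{2}$
$j = 252$ ($j = - 9 \left(\left(-4\right) 7\right) = \left(-9\right) \left(-28\right) = 252$)
$I = 4489$ ($I = \left(-4 - 7 \cdot 3^{2}\right)^{2} = \left(-4 - 63\right)^{2} = \left(-67\right)^{2} = 4489$)
$w{\left(t \right)} = 252$
$w{\left(I \right)} - -2207 = 252 - -2207 = 252 + 2207 = 2459$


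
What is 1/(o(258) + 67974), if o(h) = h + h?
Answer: 1/68490 ≈ 1.4601e-5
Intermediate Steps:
o(h) = 2*h
1/(o(258) + 67974) = 1/(2*258 + 67974) = 1/(516 + 67974) = 1/68490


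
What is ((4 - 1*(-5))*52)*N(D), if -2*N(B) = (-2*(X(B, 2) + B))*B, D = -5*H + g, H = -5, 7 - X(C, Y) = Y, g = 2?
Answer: 404352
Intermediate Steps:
X(C, Y) = 7 - Y
D = 27 (D = -5*(-5) + 2 = 25 + 2 = 27)
N(B) = -B*(-10 - 2*B)/2 (N(B) = -(-2*((7 - 1*2) + B))*B/2 = -(-2*((7 - 2) + B))*B/2 = -(-2*(5 + B))*B/2 = -(-10 - 2*B)*B/2 = -B*(-10 - 2*B)/2)
((4 - 1*(-5))*52)*N(D) = ((4 - 1*(-5))*52)*(27*(5 + 27)) = ((4 + 5)*52)*(27*32) = (9*52)*864 = 468*864 = 404352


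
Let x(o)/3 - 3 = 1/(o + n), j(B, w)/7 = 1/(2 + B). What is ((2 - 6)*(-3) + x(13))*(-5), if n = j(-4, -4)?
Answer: -2025/19 ≈ -106.58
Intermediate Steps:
j(B, w) = 7/(2 + B)
n = -7/2 (n = 7/(2 - 4) = 7/(-2) = 7*(-1/2) = -7/2 ≈ -3.5000)
x(o) = 9 + 3/(-7/2 + o) (x(o) = 9 + 3/(o - 7/2) = 9 + 3/(-7/2 + o))
((2 - 6)*(-3) + x(13))*(-5) = ((2 - 6)*(-3) + 3*(-19 + 6*13)/(-7 + 2*13))*(-5) = (-4*(-3) + 3*(-19 + 78)/(-7 + 26))*(-5) = (12 + 3*59/19)*(-5) = (12 + 3*(1/19)*59)*(-5) = (12 + 177/19)*(-5) = (405/19)*(-5) = -2025/19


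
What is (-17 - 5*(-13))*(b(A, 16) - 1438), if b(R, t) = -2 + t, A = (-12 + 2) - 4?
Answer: -68352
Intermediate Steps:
A = -14 (A = -10 - 4 = -14)
(-17 - 5*(-13))*(b(A, 16) - 1438) = (-17 - 5*(-13))*((-2 + 16) - 1438) = (-17 + 65)*(14 - 1438) = 48*(-1424) = -68352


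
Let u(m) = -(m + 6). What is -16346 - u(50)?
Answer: -16290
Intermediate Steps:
u(m) = -6 - m (u(m) = -(6 + m) = -6 - m)
-16346 - u(50) = -16346 - (-6 - 1*50) = -16346 - (-6 - 50) = -16346 - 1*(-56) = -16346 + 56 = -16290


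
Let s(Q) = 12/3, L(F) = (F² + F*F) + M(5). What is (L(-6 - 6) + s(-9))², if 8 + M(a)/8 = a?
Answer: 71824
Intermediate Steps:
M(a) = -64 + 8*a
L(F) = -24 + 2*F² (L(F) = (F² + F*F) + (-64 + 8*5) = (F² + F²) + (-64 + 40) = 2*F² - 24 = -24 + 2*F²)
s(Q) = 4 (s(Q) = 12*(⅓) = 4)
(L(-6 - 6) + s(-9))² = ((-24 + 2*(-6 - 6)²) + 4)² = ((-24 + 2*(-12)²) + 4)² = ((-24 + 2*144) + 4)² = ((-24 + 288) + 4)² = (264 + 4)² = 268² = 71824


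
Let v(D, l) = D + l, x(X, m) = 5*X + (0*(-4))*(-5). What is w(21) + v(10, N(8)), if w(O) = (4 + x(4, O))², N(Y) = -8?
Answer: 578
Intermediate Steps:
x(X, m) = 5*X (x(X, m) = 5*X + 0*(-5) = 5*X + 0 = 5*X)
w(O) = 576 (w(O) = (4 + 5*4)² = (4 + 20)² = 24² = 576)
w(21) + v(10, N(8)) = 576 + (10 - 8) = 576 + 2 = 578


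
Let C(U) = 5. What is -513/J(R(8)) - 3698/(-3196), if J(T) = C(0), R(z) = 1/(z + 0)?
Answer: -810529/7990 ≈ -101.44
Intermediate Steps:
R(z) = 1/z
J(T) = 5
-513/J(R(8)) - 3698/(-3196) = -513/5 - 3698/(-3196) = -513*⅕ - 3698*(-1/3196) = -513/5 + 1849/1598 = -810529/7990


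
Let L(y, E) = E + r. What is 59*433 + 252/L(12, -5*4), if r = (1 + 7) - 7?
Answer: 485141/19 ≈ 25534.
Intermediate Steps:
r = 1 (r = 8 - 7 = 1)
L(y, E) = 1 + E (L(y, E) = E + 1 = 1 + E)
59*433 + 252/L(12, -5*4) = 59*433 + 252/(1 - 5*4) = 25547 + 252/(1 - 20) = 25547 + 252/(-19) = 25547 + 252*(-1/19) = 25547 - 252/19 = 485141/19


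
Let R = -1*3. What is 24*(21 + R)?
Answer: 432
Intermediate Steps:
R = -3
24*(21 + R) = 24*(21 - 3) = 24*18 = 432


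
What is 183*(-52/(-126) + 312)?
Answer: 1200602/21 ≈ 57172.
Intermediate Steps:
183*(-52/(-126) + 312) = 183*(-52*(-1/126) + 312) = 183*(26/63 + 312) = 183*(19682/63) = 1200602/21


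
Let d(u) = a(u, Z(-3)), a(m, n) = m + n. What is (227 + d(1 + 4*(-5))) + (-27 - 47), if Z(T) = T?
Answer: 131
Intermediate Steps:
d(u) = -3 + u (d(u) = u - 3 = -3 + u)
(227 + d(1 + 4*(-5))) + (-27 - 47) = (227 + (-3 + (1 + 4*(-5)))) + (-27 - 47) = (227 + (-3 + (1 - 20))) - 74 = (227 + (-3 - 19)) - 74 = (227 - 22) - 74 = 205 - 74 = 131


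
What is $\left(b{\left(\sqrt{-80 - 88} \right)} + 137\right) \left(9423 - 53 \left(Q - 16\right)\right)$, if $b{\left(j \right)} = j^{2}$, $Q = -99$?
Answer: $-481058$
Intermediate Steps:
$\left(b{\left(\sqrt{-80 - 88} \right)} + 137\right) \left(9423 - 53 \left(Q - 16\right)\right) = \left(\left(\sqrt{-80 - 88}\right)^{2} + 137\right) \left(9423 - 53 \left(-99 - 16\right)\right) = \left(\left(\sqrt{-168}\right)^{2} + 137\right) \left(9423 - -6095\right) = \left(\left(2 i \sqrt{42}\right)^{2} + 137\right) \left(9423 + 6095\right) = \left(-168 + 137\right) 15518 = \left(-31\right) 15518 = -481058$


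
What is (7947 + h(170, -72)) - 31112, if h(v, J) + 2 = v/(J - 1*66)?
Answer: -1598608/69 ≈ -23168.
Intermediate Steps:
h(v, J) = -2 + v/(-66 + J) (h(v, J) = -2 + v/(J - 1*66) = -2 + v/(J - 66) = -2 + v/(-66 + J))
(7947 + h(170, -72)) - 31112 = (7947 + (132 + 170 - 2*(-72))/(-66 - 72)) - 31112 = (7947 + (132 + 170 + 144)/(-138)) - 31112 = (7947 - 1/138*446) - 31112 = (7947 - 223/69) - 31112 = 548120/69 - 31112 = -1598608/69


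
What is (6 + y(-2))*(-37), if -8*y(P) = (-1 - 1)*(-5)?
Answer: -703/4 ≈ -175.75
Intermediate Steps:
y(P) = -5/4 (y(P) = -(-1 - 1)*(-5)/8 = -(-1)*(-5)/4 = -1/8*10 = -5/4)
(6 + y(-2))*(-37) = (6 - 5/4)*(-37) = (19/4)*(-37) = -703/4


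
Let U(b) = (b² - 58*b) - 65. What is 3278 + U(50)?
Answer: 2813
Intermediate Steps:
U(b) = -65 + b² - 58*b
3278 + U(50) = 3278 + (-65 + 50² - 58*50) = 3278 + (-65 + 2500 - 2900) = 3278 - 465 = 2813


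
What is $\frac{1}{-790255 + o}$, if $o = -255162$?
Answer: $- \frac{1}{1045417} \approx -9.5656 \cdot 10^{-7}$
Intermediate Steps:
$\frac{1}{-790255 + o} = \frac{1}{-790255 - 255162} = \frac{1}{-1045417} = - \frac{1}{1045417}$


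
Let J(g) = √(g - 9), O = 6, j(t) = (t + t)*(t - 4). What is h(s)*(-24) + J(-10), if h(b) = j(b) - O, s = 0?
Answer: 144 + I*√19 ≈ 144.0 + 4.3589*I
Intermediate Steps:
j(t) = 2*t*(-4 + t) (j(t) = (2*t)*(-4 + t) = 2*t*(-4 + t))
J(g) = √(-9 + g)
h(b) = -6 + 2*b*(-4 + b) (h(b) = 2*b*(-4 + b) - 1*6 = 2*b*(-4 + b) - 6 = -6 + 2*b*(-4 + b))
h(s)*(-24) + J(-10) = (-6 + 2*0*(-4 + 0))*(-24) + √(-9 - 10) = (-6 + 2*0*(-4))*(-24) + √(-19) = (-6 + 0)*(-24) + I*√19 = -6*(-24) + I*√19 = 144 + I*√19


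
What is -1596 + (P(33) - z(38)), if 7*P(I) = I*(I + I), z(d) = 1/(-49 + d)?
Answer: -98927/77 ≈ -1284.8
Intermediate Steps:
P(I) = 2*I²/7 (P(I) = (I*(I + I))/7 = (I*(2*I))/7 = (2*I²)/7 = 2*I²/7)
-1596 + (P(33) - z(38)) = -1596 + ((2/7)*33² - 1/(-49 + 38)) = -1596 + ((2/7)*1089 - 1/(-11)) = -1596 + (2178/7 - 1*(-1/11)) = -1596 + (2178/7 + 1/11) = -1596 + 23965/77 = -98927/77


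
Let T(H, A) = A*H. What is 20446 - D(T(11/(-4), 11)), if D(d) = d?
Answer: 81905/4 ≈ 20476.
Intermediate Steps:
20446 - D(T(11/(-4), 11)) = 20446 - 11*11/(-4) = 20446 - 11*11*(-¼) = 20446 - 11*(-11)/4 = 20446 - 1*(-121/4) = 20446 + 121/4 = 81905/4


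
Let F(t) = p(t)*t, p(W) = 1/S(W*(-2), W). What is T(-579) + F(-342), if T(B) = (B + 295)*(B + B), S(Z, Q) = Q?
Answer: 328873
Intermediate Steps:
p(W) = 1/W
T(B) = 2*B*(295 + B) (T(B) = (295 + B)*(2*B) = 2*B*(295 + B))
F(t) = 1 (F(t) = t/t = 1)
T(-579) + F(-342) = 2*(-579)*(295 - 579) + 1 = 2*(-579)*(-284) + 1 = 328872 + 1 = 328873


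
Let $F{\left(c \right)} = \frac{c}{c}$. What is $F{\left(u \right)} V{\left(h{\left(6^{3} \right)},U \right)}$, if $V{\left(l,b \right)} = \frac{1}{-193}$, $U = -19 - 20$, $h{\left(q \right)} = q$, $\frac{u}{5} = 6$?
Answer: $- \frac{1}{193} \approx -0.0051813$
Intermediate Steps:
$u = 30$ ($u = 5 \cdot 6 = 30$)
$U = -39$
$V{\left(l,b \right)} = - \frac{1}{193}$
$F{\left(c \right)} = 1$
$F{\left(u \right)} V{\left(h{\left(6^{3} \right)},U \right)} = 1 \left(- \frac{1}{193}\right) = - \frac{1}{193}$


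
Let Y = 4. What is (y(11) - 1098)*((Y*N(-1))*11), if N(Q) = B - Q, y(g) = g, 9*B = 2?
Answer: -526108/9 ≈ -58456.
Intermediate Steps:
B = 2/9 (B = (⅑)*2 = 2/9 ≈ 0.22222)
N(Q) = 2/9 - Q
(y(11) - 1098)*((Y*N(-1))*11) = (11 - 1098)*((4*(2/9 - 1*(-1)))*11) = -1087*4*(2/9 + 1)*11 = -1087*4*(11/9)*11 = -47828*11/9 = -1087*484/9 = -526108/9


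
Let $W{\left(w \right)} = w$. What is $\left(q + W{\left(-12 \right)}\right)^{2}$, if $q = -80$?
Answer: $8464$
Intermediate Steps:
$\left(q + W{\left(-12 \right)}\right)^{2} = \left(-80 - 12\right)^{2} = \left(-92\right)^{2} = 8464$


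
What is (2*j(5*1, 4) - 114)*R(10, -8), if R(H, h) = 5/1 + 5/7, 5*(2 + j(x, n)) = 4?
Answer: -4656/7 ≈ -665.14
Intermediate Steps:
j(x, n) = -6/5 (j(x, n) = -2 + (⅕)*4 = -2 + ⅘ = -6/5)
R(H, h) = 40/7 (R(H, h) = 5*1 + 5*(⅐) = 5 + 5/7 = 40/7)
(2*j(5*1, 4) - 114)*R(10, -8) = (2*(-6/5) - 114)*(40/7) = (-12/5 - 114)*(40/7) = -582/5*40/7 = -4656/7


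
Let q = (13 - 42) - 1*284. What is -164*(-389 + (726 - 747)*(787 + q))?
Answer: 1696252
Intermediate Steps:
q = -313 (q = -29 - 284 = -313)
-164*(-389 + (726 - 747)*(787 + q)) = -164*(-389 + (726 - 747)*(787 - 313)) = -164*(-389 - 21*474) = -164*(-389 - 9954) = -164*(-10343) = 1696252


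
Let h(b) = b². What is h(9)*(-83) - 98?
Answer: -6821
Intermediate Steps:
h(9)*(-83) - 98 = 9²*(-83) - 98 = 81*(-83) - 98 = -6723 - 98 = -6821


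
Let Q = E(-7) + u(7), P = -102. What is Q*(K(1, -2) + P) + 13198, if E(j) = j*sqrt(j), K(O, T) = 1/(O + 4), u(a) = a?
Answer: 62427/5 + 3563*I*sqrt(7)/5 ≈ 12485.0 + 1885.4*I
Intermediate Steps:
K(O, T) = 1/(4 + O)
E(j) = j**(3/2)
Q = 7 - 7*I*sqrt(7) (Q = (-7)**(3/2) + 7 = -7*I*sqrt(7) + 7 = 7 - 7*I*sqrt(7) ≈ 7.0 - 18.52*I)
Q*(K(1, -2) + P) + 13198 = (7 - 7*I*sqrt(7))*(1/(4 + 1) - 102) + 13198 = (7 - 7*I*sqrt(7))*(1/5 - 102) + 13198 = (7 - 7*I*sqrt(7))*(-509/5) + 13198 = (-3563/5 + 3563*I*sqrt(7)/5) + 13198 = 62427/5 + 3563*I*sqrt(7)/5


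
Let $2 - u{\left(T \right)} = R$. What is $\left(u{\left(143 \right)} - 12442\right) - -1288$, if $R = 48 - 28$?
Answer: $-11172$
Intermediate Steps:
$R = 20$ ($R = 48 - 28 = 20$)
$u{\left(T \right)} = -18$ ($u{\left(T \right)} = 2 - 20 = -18$)
$\left(u{\left(143 \right)} - 12442\right) - -1288 = \left(-18 - 12442\right) - -1288 = -12460 + 1288 = -11172$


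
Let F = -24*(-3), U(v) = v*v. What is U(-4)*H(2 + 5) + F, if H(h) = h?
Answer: 184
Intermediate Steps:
U(v) = v²
F = 72 (F = -4*(-18) = 72)
U(-4)*H(2 + 5) + F = (-4)²*(2 + 5) + 72 = 16*7 + 72 = 112 + 72 = 184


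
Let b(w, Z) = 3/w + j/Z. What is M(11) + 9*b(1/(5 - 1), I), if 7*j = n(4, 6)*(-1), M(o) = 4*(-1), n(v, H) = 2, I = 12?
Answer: 1453/14 ≈ 103.79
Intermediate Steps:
M(o) = -4
j = -2/7 (j = (2*(-1))/7 = (⅐)*(-2) = -2/7 ≈ -0.28571)
b(w, Z) = 3/w - 2/(7*Z)
M(11) + 9*b(1/(5 - 1), I) = -4 + 9*(3/(1/(5 - 1)) - 2/7/12) = -4 + 9*(3/(1/4) - 2/7*1/12) = -4 + 9*(3/(¼) - 1/42) = -4 + 9*(3*4 - 1/42) = -4 + 9*(12 - 1/42) = -4 + 9*(503/42) = -4 + 1509/14 = 1453/14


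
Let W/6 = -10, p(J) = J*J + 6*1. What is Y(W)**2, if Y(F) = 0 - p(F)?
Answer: 13003236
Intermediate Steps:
p(J) = 6 + J**2 (p(J) = J**2 + 6 = 6 + J**2)
W = -60 (W = 6*(-10) = -60)
Y(F) = -6 - F**2 (Y(F) = 0 - (6 + F**2) = 0 + (-6 - F**2) = -6 - F**2)
Y(W)**2 = (-6 - 1*(-60)**2)**2 = (-6 - 1*3600)**2 = (-6 - 3600)**2 = (-3606)**2 = 13003236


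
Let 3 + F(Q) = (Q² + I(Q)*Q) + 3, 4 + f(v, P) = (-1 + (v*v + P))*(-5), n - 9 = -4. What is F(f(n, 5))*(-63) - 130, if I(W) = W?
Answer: -2797456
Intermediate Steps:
n = 5 (n = 9 - 4 = 5)
f(v, P) = 1 - 5*P - 5*v² (f(v, P) = -4 + (-1 + (v*v + P))*(-5) = -4 + (-1 + (v² + P))*(-5) = -4 + (-1 + (P + v²))*(-5) = -4 + (-1 + P + v²)*(-5) = -4 + (5 - 5*P - 5*v²) = 1 - 5*P - 5*v²)
F(Q) = 2*Q² (F(Q) = -3 + ((Q² + Q*Q) + 3) = -3 + ((Q² + Q²) + 3) = -3 + (2*Q² + 3) = -3 + (3 + 2*Q²) = 2*Q²)
F(f(n, 5))*(-63) - 130 = (2*(1 - 5*5 - 5*5²)²)*(-63) - 130 = (2*(1 - 25 - 5*25)²)*(-63) - 130 = (2*(1 - 25 - 125)²)*(-63) - 130 = (2*(-149)²)*(-63) - 130 = (2*22201)*(-63) - 130 = 44402*(-63) - 130 = -2797326 - 130 = -2797456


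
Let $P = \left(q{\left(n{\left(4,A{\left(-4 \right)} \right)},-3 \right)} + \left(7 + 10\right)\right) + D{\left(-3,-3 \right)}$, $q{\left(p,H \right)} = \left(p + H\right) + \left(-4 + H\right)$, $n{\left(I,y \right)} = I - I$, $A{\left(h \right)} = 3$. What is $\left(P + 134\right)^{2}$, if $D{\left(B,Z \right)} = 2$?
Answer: $20449$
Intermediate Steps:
$n{\left(I,y \right)} = 0$
$q{\left(p,H \right)} = -4 + p + 2 H$ ($q{\left(p,H \right)} = \left(H + p\right) + \left(-4 + H\right) = -4 + p + 2 H$)
$P = 9$ ($P = \left(\left(-4 + 0 + 2 \left(-3\right)\right) + \left(7 + 10\right)\right) + 2 = \left(\left(-4 + 0 - 6\right) + 17\right) + 2 = \left(-10 + 17\right) + 2 = 7 + 2 = 9$)
$\left(P + 134\right)^{2} = \left(9 + 134\right)^{2} = 143^{2} = 20449$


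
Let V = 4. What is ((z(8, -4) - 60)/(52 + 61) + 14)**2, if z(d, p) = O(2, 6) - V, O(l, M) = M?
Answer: 2322576/12769 ≈ 181.89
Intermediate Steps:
z(d, p) = 2 (z(d, p) = 6 - 1*4 = 6 - 4 = 2)
((z(8, -4) - 60)/(52 + 61) + 14)**2 = ((2 - 60)/(52 + 61) + 14)**2 = (-58/113 + 14)**2 = (1524/113)**2 = 2322576/12769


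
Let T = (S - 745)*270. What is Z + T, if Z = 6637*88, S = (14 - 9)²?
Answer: 389656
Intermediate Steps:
S = 25 (S = 5² = 25)
T = -194400 (T = (25 - 745)*270 = -720*270 = -194400)
Z = 584056
Z + T = 584056 - 194400 = 389656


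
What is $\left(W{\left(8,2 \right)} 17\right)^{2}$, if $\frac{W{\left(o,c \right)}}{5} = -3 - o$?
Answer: $874225$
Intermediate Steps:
$W{\left(o,c \right)} = -15 - 5 o$ ($W{\left(o,c \right)} = 5 \left(-3 - o\right) = -15 - 5 o$)
$\left(W{\left(8,2 \right)} 17\right)^{2} = \left(\left(-15 - 40\right) 17\right)^{2} = \left(\left(-55\right) 17\right)^{2} = \left(-935\right)^{2} = 874225$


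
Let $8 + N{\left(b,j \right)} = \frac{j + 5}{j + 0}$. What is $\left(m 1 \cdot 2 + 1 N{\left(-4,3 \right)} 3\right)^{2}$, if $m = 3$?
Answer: $100$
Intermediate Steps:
$N{\left(b,j \right)} = -8 + \frac{5 + j}{j}$ ($N{\left(b,j \right)} = -8 + \frac{j + 5}{j + 0} = -8 + \frac{5 + j}{j}$)
$\left(m 1 \cdot 2 + 1 N{\left(-4,3 \right)} 3\right)^{2} = \left(3 \cdot 1 \cdot 2 + 1 \left(-7 + \frac{5}{3}\right) 3\right)^{2} = \left(3 \cdot 2 + 1 \left(-7 + 5 \cdot \frac{1}{3}\right) 3\right)^{2} = \left(6 + 1 \left(-7 + \frac{5}{3}\right) 3\right)^{2} = \left(6 + 1 \left(- \frac{16}{3}\right) 3\right)^{2} = \left(6 - 16\right)^{2} = \left(-10\right)^{2} = 100$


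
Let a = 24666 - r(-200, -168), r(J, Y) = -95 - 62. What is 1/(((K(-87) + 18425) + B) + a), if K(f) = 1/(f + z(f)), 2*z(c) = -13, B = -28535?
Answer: 187/2751329 ≈ 6.7967e-5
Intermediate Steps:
z(c) = -13/2 (z(c) = (1/2)*(-13) = -13/2)
K(f) = 1/(-13/2 + f) (K(f) = 1/(f - 13/2) = 1/(-13/2 + f))
r(J, Y) = -157
a = 24823 (a = 24666 - 1*(-157) = 24666 + 157 = 24823)
1/(((K(-87) + 18425) + B) + a) = 1/(((2/(-13 + 2*(-87)) + 18425) - 28535) + 24823) = 1/(((2/(-13 - 174) + 18425) - 28535) + 24823) = 1/(((2/(-187) + 18425) - 28535) + 24823) = 1/(((2*(-1/187) + 18425) - 28535) + 24823) = 1/(((-2/187 + 18425) - 28535) + 24823) = 1/((3445473/187 - 28535) + 24823) = 1/(-1890572/187 + 24823) = 1/(2751329/187) = 187/2751329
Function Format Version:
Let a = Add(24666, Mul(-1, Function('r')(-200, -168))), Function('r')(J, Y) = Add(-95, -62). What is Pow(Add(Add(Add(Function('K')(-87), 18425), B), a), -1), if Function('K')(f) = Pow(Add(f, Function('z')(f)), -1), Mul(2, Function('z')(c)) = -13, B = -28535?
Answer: Rational(187, 2751329) ≈ 6.7967e-5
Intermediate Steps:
Function('z')(c) = Rational(-13, 2) (Function('z')(c) = Mul(Rational(1, 2), -13) = Rational(-13, 2))
Function('K')(f) = Pow(Add(Rational(-13, 2), f), -1) (Function('K')(f) = Pow(Add(f, Rational(-13, 2)), -1) = Pow(Add(Rational(-13, 2), f), -1))
Function('r')(J, Y) = -157
a = 24823 (a = Add(24666, Mul(-1, -157)) = Add(24666, 157) = 24823)
Pow(Add(Add(Add(Function('K')(-87), 18425), B), a), -1) = Pow(Add(Add(Add(Mul(2, Pow(Add(-13, Mul(2, -87)), -1)), 18425), -28535), 24823), -1) = Pow(Add(Add(Add(Mul(2, Pow(Add(-13, -174), -1)), 18425), -28535), 24823), -1) = Pow(Add(Add(Add(Mul(2, Pow(-187, -1)), 18425), -28535), 24823), -1) = Pow(Add(Add(Add(Mul(2, Rational(-1, 187)), 18425), -28535), 24823), -1) = Pow(Add(Add(Add(Rational(-2, 187), 18425), -28535), 24823), -1) = Pow(Add(Add(Rational(3445473, 187), -28535), 24823), -1) = Pow(Add(Rational(-1890572, 187), 24823), -1) = Pow(Rational(2751329, 187), -1) = Rational(187, 2751329)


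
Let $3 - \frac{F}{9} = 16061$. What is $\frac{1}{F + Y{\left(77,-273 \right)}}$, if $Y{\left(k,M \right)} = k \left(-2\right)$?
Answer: $- \frac{1}{144676} \approx -6.912 \cdot 10^{-6}$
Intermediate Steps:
$F = -144522$ ($F = 27 - 144549 = -144522$)
$Y{\left(k,M \right)} = - 2 k$
$\frac{1}{F + Y{\left(77,-273 \right)}} = \frac{1}{-144522 - 154} = \frac{1}{-144676} = - \frac{1}{144676}$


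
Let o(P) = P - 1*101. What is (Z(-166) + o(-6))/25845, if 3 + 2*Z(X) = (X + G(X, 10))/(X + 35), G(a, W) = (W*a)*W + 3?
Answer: -1944/1128565 ≈ -0.0017225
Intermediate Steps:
o(P) = -101 + P (o(P) = P - 101 = -101 + P)
G(a, W) = 3 + a*W² (G(a, W) = a*W² + 3 = 3 + a*W²)
Z(X) = -3/2 + (3 + 101*X)/(2*(35 + X)) (Z(X) = -3/2 + ((X + (3 + X*10²))/(X + 35))/2 = -3/2 + ((X + (3 + X*100))/(35 + X))/2 = -3/2 + ((X + (3 + 100*X))/(35 + X))/2 = -3/2 + ((3 + 101*X)/(35 + X))/2 = -3/2 + (3 + 101*X)/(2*(35 + X)))
(Z(-166) + o(-6))/25845 = ((-51 + 49*(-166))/(35 - 166) + (-101 - 6))/25845 = ((-51 - 8134)/(-131) - 107)*(1/25845) = (-1/131*(-8185) - 107)*(1/25845) = (8185/131 - 107)*(1/25845) = -5832/131*1/25845 = -1944/1128565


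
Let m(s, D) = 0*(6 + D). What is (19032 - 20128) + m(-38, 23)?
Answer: -1096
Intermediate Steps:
m(s, D) = 0
(19032 - 20128) + m(-38, 23) = (19032 - 20128) + 0 = -1096 + 0 = -1096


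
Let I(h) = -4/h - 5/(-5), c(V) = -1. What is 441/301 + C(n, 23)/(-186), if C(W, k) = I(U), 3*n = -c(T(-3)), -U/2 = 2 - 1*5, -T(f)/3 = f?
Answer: 35111/23994 ≈ 1.4633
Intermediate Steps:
T(f) = -3*f
U = 6 (U = -2*(2 - 1*5) = -2*(2 - 5) = -2*(-3) = 6)
I(h) = 1 - 4/h (I(h) = -4/h - 5*(-1/5) = -4/h + 1 = 1 - 4/h)
n = 1/3 (n = (-1*(-1))/3 = (1/3)*1 = 1/3 ≈ 0.33333)
C(W, k) = 1/3 (C(W, k) = (-4 + 6)/6 = (1/6)*2 = 1/3)
441/301 + C(n, 23)/(-186) = 441/301 + (1/3)/(-186) = 441*(1/301) + (1/3)*(-1/186) = 63/43 - 1/558 = 35111/23994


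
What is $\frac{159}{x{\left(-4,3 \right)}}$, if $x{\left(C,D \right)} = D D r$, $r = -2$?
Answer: $- \frac{53}{6} \approx -8.8333$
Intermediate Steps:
$x{\left(C,D \right)} = - 2 D^{2}$ ($x{\left(C,D \right)} = D D \left(-2\right) = D^{2} \left(-2\right) = - 2 D^{2}$)
$\frac{159}{x{\left(-4,3 \right)}} = \frac{159}{\left(-2\right) 3^{2}} = \frac{159}{\left(-2\right) 9} = \frac{159}{-18} = 159 \left(- \frac{1}{18}\right) = - \frac{53}{6}$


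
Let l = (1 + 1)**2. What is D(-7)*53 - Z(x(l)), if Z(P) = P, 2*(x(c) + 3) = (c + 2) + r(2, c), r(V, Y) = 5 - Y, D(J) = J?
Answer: -743/2 ≈ -371.50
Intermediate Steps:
l = 4 (l = 2**2 = 4)
x(c) = 1/2 (x(c) = -3 + ((c + 2) + (5 - c))/2 = -3 + ((2 + c) + (5 - c))/2 = -3 + (1/2)*7 = -3 + 7/2 = 1/2)
D(-7)*53 - Z(x(l)) = -7*53 - 1*1/2 = -371 - 1/2 = -743/2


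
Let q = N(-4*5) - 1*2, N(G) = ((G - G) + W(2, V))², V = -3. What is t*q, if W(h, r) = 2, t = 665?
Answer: 1330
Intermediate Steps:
N(G) = 4 (N(G) = ((G - G) + 2)² = (0 + 2)² = 2² = 4)
q = 2 (q = 4 - 1*2 = 4 - 2 = 2)
t*q = 665*2 = 1330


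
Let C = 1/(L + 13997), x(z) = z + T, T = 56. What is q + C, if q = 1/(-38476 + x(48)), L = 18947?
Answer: 1357/316031792 ≈ 4.2939e-6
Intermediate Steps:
x(z) = 56 + z (x(z) = z + 56 = 56 + z)
q = -1/38372 (q = 1/(-38476 + (56 + 48)) = 1/(-38476 + 104) = 1/(-38372) = -1/38372 ≈ -2.6061e-5)
C = 1/32944 (C = 1/(18947 + 13997) = 1/32944 ≈ 3.0355e-5)
q + C = -1/38372 + 1/32944 = 1357/316031792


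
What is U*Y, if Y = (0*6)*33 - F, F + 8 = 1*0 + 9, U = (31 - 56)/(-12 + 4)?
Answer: -25/8 ≈ -3.1250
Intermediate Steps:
U = 25/8 (U = -25/(-8) = -25*(-1/8) = 25/8 ≈ 3.1250)
F = 1 (F = -8 + (1*0 + 9) = -8 + (0 + 9) = -8 + 9 = 1)
Y = -1 (Y = (0*6)*33 - 1*1 = 0*33 - 1 = 0 - 1 = -1)
U*Y = (25/8)*(-1) = -25/8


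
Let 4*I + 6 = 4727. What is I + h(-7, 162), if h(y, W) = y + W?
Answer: 5341/4 ≈ 1335.3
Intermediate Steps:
I = 4721/4 (I = -3/2 + (¼)*4727 = -3/2 + 4727/4 = 4721/4 ≈ 1180.3)
h(y, W) = W + y
I + h(-7, 162) = 4721/4 + (162 - 7) = 4721/4 + 155 = 5341/4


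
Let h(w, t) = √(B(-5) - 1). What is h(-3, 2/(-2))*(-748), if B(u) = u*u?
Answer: -1496*√6 ≈ -3664.4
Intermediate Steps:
B(u) = u²
h(w, t) = 2*√6 (h(w, t) = √((-5)² - 1) = √(25 - 1) = √24 = 2*√6)
h(-3, 2/(-2))*(-748) = (2*√6)*(-748) = -1496*√6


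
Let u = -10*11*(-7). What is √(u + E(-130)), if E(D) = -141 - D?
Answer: √759 ≈ 27.550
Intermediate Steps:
u = 770 (u = -110*(-7) = 770)
√(u + E(-130)) = √(770 + (-141 - 1*(-130))) = √(770 + (-141 + 130)) = √(770 - 11) = √759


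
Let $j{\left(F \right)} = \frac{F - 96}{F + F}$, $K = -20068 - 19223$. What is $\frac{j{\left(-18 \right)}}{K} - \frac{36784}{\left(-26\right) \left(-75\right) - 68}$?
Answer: $- \frac{4335858311}{221836986} \approx -19.545$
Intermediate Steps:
$K = -39291$
$j{\left(F \right)} = \frac{-96 + F}{2 F}$
$\frac{j{\left(-18 \right)}}{K} - \frac{36784}{\left(-26\right) \left(-75\right) - 68} = \frac{\frac{1}{2} \frac{1}{-18} \left(-96 - 18\right)}{-39291} - \frac{36784}{\left(-26\right) \left(-75\right) - 68} = \frac{1}{2} \left(- \frac{1}{18}\right) \left(-114\right) \left(- \frac{1}{39291}\right) - \frac{36784}{1950 - 68} = \frac{19}{6} \left(- \frac{1}{39291}\right) - \frac{36784}{1882} = - \frac{19}{235746} - \frac{18392}{941} = - \frac{4335858311}{221836986}$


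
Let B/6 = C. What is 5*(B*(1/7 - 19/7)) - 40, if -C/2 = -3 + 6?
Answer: 2960/7 ≈ 422.86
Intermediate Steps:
C = -6 (C = -2*(-3 + 6) = -2*3 = -6)
B = -36 (B = 6*(-6) = -36)
5*(B*(1/7 - 19/7)) - 40 = 5*(-36*(1/7 - 19/7)) - 40 = 5*(-36*(-18/7)) - 40 = 5*(648/7) - 40 = 3240/7 - 40 = 2960/7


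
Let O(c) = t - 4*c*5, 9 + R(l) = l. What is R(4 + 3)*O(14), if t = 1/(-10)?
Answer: 2801/5 ≈ 560.20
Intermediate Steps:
R(l) = -9 + l
t = -⅒ ≈ -0.10000
O(c) = -⅒ - 20*c (O(c) = -⅒ - 4*c*5 = -⅒ - 20*c)
R(4 + 3)*O(14) = (-9 + (4 + 3))*(-⅒ - 20*14) = (-9 + 7)*(-⅒ - 280) = -2*(-2801/10) = 2801/5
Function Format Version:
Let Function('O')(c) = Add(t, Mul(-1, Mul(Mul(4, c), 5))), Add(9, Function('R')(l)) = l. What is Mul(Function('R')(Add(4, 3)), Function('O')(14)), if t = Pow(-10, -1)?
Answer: Rational(2801, 5) ≈ 560.20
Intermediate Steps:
Function('R')(l) = Add(-9, l)
t = Rational(-1, 10) ≈ -0.10000
Function('O')(c) = Add(Rational(-1, 10), Mul(-20, c)) (Function('O')(c) = Add(Rational(-1, 10), Mul(-1, Mul(Mul(4, c), 5))) = Add(Rational(-1, 10), Mul(-1, Mul(20, c))) = Add(Rational(-1, 10), Mul(-20, c)))
Mul(Function('R')(Add(4, 3)), Function('O')(14)) = Mul(Add(-9, Add(4, 3)), Add(Rational(-1, 10), Mul(-20, 14))) = Mul(Add(-9, 7), Add(Rational(-1, 10), -280)) = Mul(-2, Rational(-2801, 10)) = Rational(2801, 5)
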